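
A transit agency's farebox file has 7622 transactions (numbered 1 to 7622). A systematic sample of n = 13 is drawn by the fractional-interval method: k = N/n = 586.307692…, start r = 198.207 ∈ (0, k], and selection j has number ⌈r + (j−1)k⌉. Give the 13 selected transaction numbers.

j=1: r + 0k = 198.207 → ⌈·⌉ = 199
j=2: r + 1k = 784.514692… → ⌈·⌉ = 785
j=3: r + 2k = 1370.822384… → ⌈·⌉ = 1371
j=4: r + 3k = 1957.130076… → ⌈·⌉ = 1958
j=5: r + 4k = 2543.437769… → ⌈·⌉ = 2544
j=6: r + 5k = 3129.745461… → ⌈·⌉ = 3130
j=7: r + 6k = 3716.053153… → ⌈·⌉ = 3717
j=8: r + 7k = 4302.360846… → ⌈·⌉ = 4303
j=9: r + 8k = 4888.668538… → ⌈·⌉ = 4889
j=10: r + 9k = 5474.976230… → ⌈·⌉ = 5475
j=11: r + 10k = 6061.283923… → ⌈·⌉ = 6062
j=12: r + 11k = 6647.591615… → ⌈·⌉ = 6648
j=13: r + 12k = 7233.899307… → ⌈·⌉ = 7234

199, 785, 1371, 1958, 2544, 3130, 3717, 4303, 4889, 5475, 6062, 6648, 7234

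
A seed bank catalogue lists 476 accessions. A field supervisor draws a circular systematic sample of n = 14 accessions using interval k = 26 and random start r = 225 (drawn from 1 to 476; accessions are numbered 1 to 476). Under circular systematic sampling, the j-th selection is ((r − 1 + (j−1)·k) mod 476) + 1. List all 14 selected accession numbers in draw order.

Selection 1: 225
Selection 2: 225 + 26 = 251
Selection 3: 251 + 26 = 277
Selection 4: 277 + 26 = 303
Selection 5: 303 + 26 = 329
Selection 6: 329 + 26 = 355
Selection 7: 355 + 26 = 381
Selection 8: 381 + 26 = 407
Selection 9: 407 + 26 = 433
Selection 10: 433 + 26 = 459
Selection 11: 459 + 26 = 485 → 485 − 476 = 9
Selection 12: 9 + 26 = 35
Selection 13: 35 + 26 = 61
Selection 14: 61 + 26 = 87

225, 251, 277, 303, 329, 355, 381, 407, 433, 459, 9, 35, 61, 87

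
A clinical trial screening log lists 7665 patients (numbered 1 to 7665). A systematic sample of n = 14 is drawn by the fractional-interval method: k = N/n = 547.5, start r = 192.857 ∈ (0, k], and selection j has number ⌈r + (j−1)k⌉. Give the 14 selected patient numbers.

j=1: r + 0k = 192.857 → ⌈·⌉ = 193
j=2: r + 1k = 740.357 → ⌈·⌉ = 741
j=3: r + 2k = 1287.857 → ⌈·⌉ = 1288
j=4: r + 3k = 1835.357 → ⌈·⌉ = 1836
j=5: r + 4k = 2382.857 → ⌈·⌉ = 2383
j=6: r + 5k = 2930.357 → ⌈·⌉ = 2931
j=7: r + 6k = 3477.857 → ⌈·⌉ = 3478
j=8: r + 7k = 4025.357 → ⌈·⌉ = 4026
j=9: r + 8k = 4572.857 → ⌈·⌉ = 4573
j=10: r + 9k = 5120.357 → ⌈·⌉ = 5121
j=11: r + 10k = 5667.857 → ⌈·⌉ = 5668
j=12: r + 11k = 6215.357 → ⌈·⌉ = 6216
j=13: r + 12k = 6762.857 → ⌈·⌉ = 6763
j=14: r + 13k = 7310.357 → ⌈·⌉ = 7311

193, 741, 1288, 1836, 2383, 2931, 3478, 4026, 4573, 5121, 5668, 6216, 6763, 7311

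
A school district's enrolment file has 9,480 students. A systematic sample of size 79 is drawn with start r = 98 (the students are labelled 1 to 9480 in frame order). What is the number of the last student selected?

k = 9480/79 = 120
79th selection = r + (79−1)·k = 98 + 78×120 = 98 + 9360 = 9458

9458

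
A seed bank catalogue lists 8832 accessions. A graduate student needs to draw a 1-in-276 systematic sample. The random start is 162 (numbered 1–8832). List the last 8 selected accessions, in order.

6786, 7062, 7338, 7614, 7890, 8166, 8442, 8718

25th selection = 162 + 24×276 = 6786
26th: 6786 + 276 = 7062
27th: 7062 + 276 = 7338
28th: 7338 + 276 = 7614
29th: 7614 + 276 = 7890
30th: 7890 + 276 = 8166
31st: 8166 + 276 = 8442
32nd: 8442 + 276 = 8718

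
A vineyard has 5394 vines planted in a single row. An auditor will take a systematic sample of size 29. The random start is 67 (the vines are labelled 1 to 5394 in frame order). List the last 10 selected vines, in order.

3601, 3787, 3973, 4159, 4345, 4531, 4717, 4903, 5089, 5275

k = N/n = 5394/29 = 186
20th selection = 67 + 19×186 = 3601
21st: 3601 + 186 = 3787
22nd: 3787 + 186 = 3973
23rd: 3973 + 186 = 4159
24th: 4159 + 186 = 4345
25th: 4345 + 186 = 4531
26th: 4531 + 186 = 4717
27th: 4717 + 186 = 4903
28th: 4903 + 186 = 5089
29th: 5089 + 186 = 5275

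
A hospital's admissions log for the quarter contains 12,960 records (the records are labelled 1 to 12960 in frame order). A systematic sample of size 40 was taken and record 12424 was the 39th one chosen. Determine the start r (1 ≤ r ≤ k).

112

k = 12960/40 = 324
r = 12424 − (39−1)×324 = 12424 − 12312 = 112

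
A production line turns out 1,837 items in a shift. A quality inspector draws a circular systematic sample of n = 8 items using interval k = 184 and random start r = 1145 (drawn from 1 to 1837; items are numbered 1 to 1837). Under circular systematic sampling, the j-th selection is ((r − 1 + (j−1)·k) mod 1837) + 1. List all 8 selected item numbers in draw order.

1145, 1329, 1513, 1697, 44, 228, 412, 596

Selection 1: 1145
Selection 2: 1145 + 184 = 1329
Selection 3: 1329 + 184 = 1513
Selection 4: 1513 + 184 = 1697
Selection 5: 1697 + 184 = 1881 → 1881 − 1837 = 44
Selection 6: 44 + 184 = 228
Selection 7: 228 + 184 = 412
Selection 8: 412 + 184 = 596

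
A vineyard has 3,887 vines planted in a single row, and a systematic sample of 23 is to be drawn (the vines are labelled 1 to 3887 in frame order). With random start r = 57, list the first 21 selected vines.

k = N/n = 3887/23 = 169
vine 1: 57
vine 2: 57 + 169 = 226
vine 3: 226 + 169 = 395
vine 4: 395 + 169 = 564
vine 5: 564 + 169 = 733
vine 6: 733 + 169 = 902
vine 7: 902 + 169 = 1071
vine 8: 1071 + 169 = 1240
vine 9: 1240 + 169 = 1409
vine 10: 1409 + 169 = 1578
vine 11: 1578 + 169 = 1747
vine 12: 1747 + 169 = 1916
vine 13: 1916 + 169 = 2085
vine 14: 2085 + 169 = 2254
vine 15: 2254 + 169 = 2423
vine 16: 2423 + 169 = 2592
vine 17: 2592 + 169 = 2761
vine 18: 2761 + 169 = 2930
vine 19: 2930 + 169 = 3099
vine 20: 3099 + 169 = 3268
vine 21: 3268 + 169 = 3437

57, 226, 395, 564, 733, 902, 1071, 1240, 1409, 1578, 1747, 1916, 2085, 2254, 2423, 2592, 2761, 2930, 3099, 3268, 3437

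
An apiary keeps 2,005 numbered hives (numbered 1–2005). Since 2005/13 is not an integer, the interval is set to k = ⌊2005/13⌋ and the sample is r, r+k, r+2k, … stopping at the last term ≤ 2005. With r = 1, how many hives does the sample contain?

k = ⌊2005/13⌋ = 154
Achieved size = ⌊(2005 − 1)/154⌋ + 1 = ⌊2004/154⌋ + 1 = 13 + 1 = 14
(last selection: 1 + 13×154 = 2003 ≤ 2005; next would be 2157 > 2005)

14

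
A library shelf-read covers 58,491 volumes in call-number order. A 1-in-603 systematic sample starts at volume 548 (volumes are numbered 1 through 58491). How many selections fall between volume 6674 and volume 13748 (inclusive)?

11

k = 603
First selection ≥ 6674: 548 + ⌈(6674−548)/603⌉·603 = 548 + 11×603 = 7181
Last selection ≤ 13748: 548 + ⌊(13748−548)/603⌋·603 = 548 + 21×603 = 13211
Count = 21 − 11 + 1 = 11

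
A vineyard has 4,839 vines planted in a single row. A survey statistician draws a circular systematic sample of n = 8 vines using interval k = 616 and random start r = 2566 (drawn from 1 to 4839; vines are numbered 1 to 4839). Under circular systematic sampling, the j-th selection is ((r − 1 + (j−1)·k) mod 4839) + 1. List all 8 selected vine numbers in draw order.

2566, 3182, 3798, 4414, 191, 807, 1423, 2039

Selection 1: 2566
Selection 2: 2566 + 616 = 3182
Selection 3: 3182 + 616 = 3798
Selection 4: 3798 + 616 = 4414
Selection 5: 4414 + 616 = 5030 → 5030 − 4839 = 191
Selection 6: 191 + 616 = 807
Selection 7: 807 + 616 = 1423
Selection 8: 1423 + 616 = 2039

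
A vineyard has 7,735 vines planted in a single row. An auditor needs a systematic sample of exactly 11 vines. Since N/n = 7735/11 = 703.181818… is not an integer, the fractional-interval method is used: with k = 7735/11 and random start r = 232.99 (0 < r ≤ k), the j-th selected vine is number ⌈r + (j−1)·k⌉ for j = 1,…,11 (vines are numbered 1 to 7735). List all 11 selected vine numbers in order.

233, 937, 1640, 2343, 3046, 3749, 4453, 5156, 5859, 6562, 7265

j=1: r + 0k = 232.99 → ⌈·⌉ = 233
j=2: r + 1k = 936.171818… → ⌈·⌉ = 937
j=3: r + 2k = 1639.353636… → ⌈·⌉ = 1640
j=4: r + 3k = 2342.535454… → ⌈·⌉ = 2343
j=5: r + 4k = 3045.717272… → ⌈·⌉ = 3046
j=6: r + 5k = 3748.899090… → ⌈·⌉ = 3749
j=7: r + 6k = 4452.080909… → ⌈·⌉ = 4453
j=8: r + 7k = 5155.262727… → ⌈·⌉ = 5156
j=9: r + 8k = 5858.444545… → ⌈·⌉ = 5859
j=10: r + 9k = 6561.626363… → ⌈·⌉ = 6562
j=11: r + 10k = 7264.808181… → ⌈·⌉ = 7265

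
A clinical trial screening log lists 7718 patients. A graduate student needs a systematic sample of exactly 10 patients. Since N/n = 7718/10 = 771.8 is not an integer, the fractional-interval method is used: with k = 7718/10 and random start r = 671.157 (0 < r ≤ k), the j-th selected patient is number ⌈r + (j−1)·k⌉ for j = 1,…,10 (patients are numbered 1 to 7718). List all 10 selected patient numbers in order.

j=1: r + 0k = 671.157 → ⌈·⌉ = 672
j=2: r + 1k = 1442.957 → ⌈·⌉ = 1443
j=3: r + 2k = 2214.757 → ⌈·⌉ = 2215
j=4: r + 3k = 2986.557 → ⌈·⌉ = 2987
j=5: r + 4k = 3758.357 → ⌈·⌉ = 3759
j=6: r + 5k = 4530.157 → ⌈·⌉ = 4531
j=7: r + 6k = 5301.957 → ⌈·⌉ = 5302
j=8: r + 7k = 6073.757 → ⌈·⌉ = 6074
j=9: r + 8k = 6845.557 → ⌈·⌉ = 6846
j=10: r + 9k = 7617.357 → ⌈·⌉ = 7618

672, 1443, 2215, 2987, 3759, 4531, 5302, 6074, 6846, 7618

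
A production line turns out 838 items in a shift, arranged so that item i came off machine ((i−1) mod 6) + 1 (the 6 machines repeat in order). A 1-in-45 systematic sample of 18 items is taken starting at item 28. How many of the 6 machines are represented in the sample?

Consecutive selections differ by k = 45, so their machine numbers differ by 45 mod 6 = 3.
gcd(45, 6) = 3, so the sample visits 6/3 = 2 distinct residues mod 6.
Start 28 is machine 4; the machines hit are 1, 4.

2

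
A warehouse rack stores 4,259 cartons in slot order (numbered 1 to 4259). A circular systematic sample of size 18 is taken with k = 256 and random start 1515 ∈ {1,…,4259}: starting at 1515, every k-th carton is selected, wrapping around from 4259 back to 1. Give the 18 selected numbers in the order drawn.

1515, 1771, 2027, 2283, 2539, 2795, 3051, 3307, 3563, 3819, 4075, 72, 328, 584, 840, 1096, 1352, 1608

Selection 1: 1515
Selection 2: 1515 + 256 = 1771
Selection 3: 1771 + 256 = 2027
Selection 4: 2027 + 256 = 2283
Selection 5: 2283 + 256 = 2539
Selection 6: 2539 + 256 = 2795
Selection 7: 2795 + 256 = 3051
Selection 8: 3051 + 256 = 3307
Selection 9: 3307 + 256 = 3563
Selection 10: 3563 + 256 = 3819
Selection 11: 3819 + 256 = 4075
Selection 12: 4075 + 256 = 4331 → 4331 − 4259 = 72
Selection 13: 72 + 256 = 328
Selection 14: 328 + 256 = 584
Selection 15: 584 + 256 = 840
Selection 16: 840 + 256 = 1096
Selection 17: 1096 + 256 = 1352
Selection 18: 1352 + 256 = 1608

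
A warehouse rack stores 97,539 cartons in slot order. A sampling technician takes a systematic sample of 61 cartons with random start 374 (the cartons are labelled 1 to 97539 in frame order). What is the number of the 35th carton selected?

k = 97539/61 = 1599
35th selection = r + (35−1)·k = 374 + 34×1599 = 374 + 54366 = 54740

54740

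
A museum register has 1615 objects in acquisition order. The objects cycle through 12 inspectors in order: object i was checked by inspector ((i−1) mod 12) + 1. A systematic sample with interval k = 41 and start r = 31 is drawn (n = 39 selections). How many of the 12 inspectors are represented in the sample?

Consecutive selections differ by k = 41, so their inspector numbers differ by 41 mod 12 = 5.
gcd(41, 12) = 1, so the sample visits 12/1 = 12 distinct residues mod 12.
Start 31 is inspector 7; the inspectors hit are 1, 2, 3, 4, 5, 6, 7, 8, 9, 10, 11, 12.

12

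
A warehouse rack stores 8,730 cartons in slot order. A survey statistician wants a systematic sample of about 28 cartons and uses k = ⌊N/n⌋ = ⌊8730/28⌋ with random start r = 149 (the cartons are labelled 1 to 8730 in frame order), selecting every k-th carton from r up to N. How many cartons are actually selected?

28

k = ⌊8730/28⌋ = 311
Achieved size = ⌊(8730 − 149)/311⌋ + 1 = ⌊8581/311⌋ + 1 = 27 + 1 = 28
(last selection: 149 + 27×311 = 8546 ≤ 8730; next would be 8857 > 8730)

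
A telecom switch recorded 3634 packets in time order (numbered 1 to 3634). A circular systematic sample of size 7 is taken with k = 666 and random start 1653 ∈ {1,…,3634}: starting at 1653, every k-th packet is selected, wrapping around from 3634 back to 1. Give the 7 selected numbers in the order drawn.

1653, 2319, 2985, 17, 683, 1349, 2015

Selection 1: 1653
Selection 2: 1653 + 666 = 2319
Selection 3: 2319 + 666 = 2985
Selection 4: 2985 + 666 = 3651 → 3651 − 3634 = 17
Selection 5: 17 + 666 = 683
Selection 6: 683 + 666 = 1349
Selection 7: 1349 + 666 = 2015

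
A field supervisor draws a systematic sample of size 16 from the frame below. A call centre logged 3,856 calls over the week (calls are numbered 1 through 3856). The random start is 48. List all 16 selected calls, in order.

k = N/n = 3856/16 = 241
call 1: 48
call 2: 48 + 241 = 289
call 3: 289 + 241 = 530
call 4: 530 + 241 = 771
call 5: 771 + 241 = 1012
call 6: 1012 + 241 = 1253
call 7: 1253 + 241 = 1494
call 8: 1494 + 241 = 1735
call 9: 1735 + 241 = 1976
call 10: 1976 + 241 = 2217
call 11: 2217 + 241 = 2458
call 12: 2458 + 241 = 2699
call 13: 2699 + 241 = 2940
call 14: 2940 + 241 = 3181
call 15: 3181 + 241 = 3422
call 16: 3422 + 241 = 3663

48, 289, 530, 771, 1012, 1253, 1494, 1735, 1976, 2217, 2458, 2699, 2940, 3181, 3422, 3663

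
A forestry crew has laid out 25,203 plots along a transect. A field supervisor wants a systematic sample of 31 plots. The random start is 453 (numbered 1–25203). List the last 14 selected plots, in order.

14274, 15087, 15900, 16713, 17526, 18339, 19152, 19965, 20778, 21591, 22404, 23217, 24030, 24843

k = N/n = 25203/31 = 813
18th selection = 453 + 17×813 = 14274
19th: 14274 + 813 = 15087
20th: 15087 + 813 = 15900
21st: 15900 + 813 = 16713
22nd: 16713 + 813 = 17526
23rd: 17526 + 813 = 18339
24th: 18339 + 813 = 19152
25th: 19152 + 813 = 19965
26th: 19965 + 813 = 20778
27th: 20778 + 813 = 21591
28th: 21591 + 813 = 22404
29th: 22404 + 813 = 23217
30th: 23217 + 813 = 24030
31st: 24030 + 813 = 24843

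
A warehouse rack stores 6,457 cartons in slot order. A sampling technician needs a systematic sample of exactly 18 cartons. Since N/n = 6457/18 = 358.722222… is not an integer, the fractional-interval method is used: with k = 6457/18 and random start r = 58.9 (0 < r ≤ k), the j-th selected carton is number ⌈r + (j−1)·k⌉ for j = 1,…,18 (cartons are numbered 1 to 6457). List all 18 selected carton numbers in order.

j=1: r + 0k = 58.9 → ⌈·⌉ = 59
j=2: r + 1k = 417.622222… → ⌈·⌉ = 418
j=3: r + 2k = 776.344444… → ⌈·⌉ = 777
j=4: r + 3k = 1135.066666… → ⌈·⌉ = 1136
j=5: r + 4k = 1493.788888… → ⌈·⌉ = 1494
j=6: r + 5k = 1852.511111… → ⌈·⌉ = 1853
j=7: r + 6k = 2211.233333… → ⌈·⌉ = 2212
j=8: r + 7k = 2569.955555… → ⌈·⌉ = 2570
j=9: r + 8k = 2928.677777… → ⌈·⌉ = 2929
j=10: r + 9k = 3287.4 → ⌈·⌉ = 3288
j=11: r + 10k = 3646.122222… → ⌈·⌉ = 3647
j=12: r + 11k = 4004.844444… → ⌈·⌉ = 4005
j=13: r + 12k = 4363.566666… → ⌈·⌉ = 4364
j=14: r + 13k = 4722.288888… → ⌈·⌉ = 4723
j=15: r + 14k = 5081.011111… → ⌈·⌉ = 5082
j=16: r + 15k = 5439.733333… → ⌈·⌉ = 5440
j=17: r + 16k = 5798.455555… → ⌈·⌉ = 5799
j=18: r + 17k = 6157.177777… → ⌈·⌉ = 6158

59, 418, 777, 1136, 1494, 1853, 2212, 2570, 2929, 3288, 3647, 4005, 4364, 4723, 5082, 5440, 5799, 6158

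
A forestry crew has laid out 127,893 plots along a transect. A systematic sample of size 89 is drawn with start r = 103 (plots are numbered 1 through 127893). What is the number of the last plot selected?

k = 127893/89 = 1437
89th selection = r + (89−1)·k = 103 + 88×1437 = 103 + 126456 = 126559

126559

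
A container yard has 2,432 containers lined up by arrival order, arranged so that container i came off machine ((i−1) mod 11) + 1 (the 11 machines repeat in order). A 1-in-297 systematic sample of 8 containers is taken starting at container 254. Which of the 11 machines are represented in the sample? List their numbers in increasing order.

Consecutive selections differ by k = 297, so their machine numbers differ by 297 mod 11 = 0.
gcd(297, 11) = 11, so the sample visits 11/11 = 1 distinct residues mod 11.
Start 254 is machine 1; the machines hit are 1.

1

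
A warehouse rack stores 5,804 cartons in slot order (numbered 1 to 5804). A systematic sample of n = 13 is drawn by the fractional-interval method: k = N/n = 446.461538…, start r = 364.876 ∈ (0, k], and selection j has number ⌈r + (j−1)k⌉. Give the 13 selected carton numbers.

365, 812, 1258, 1705, 2151, 2598, 3044, 3491, 3937, 4384, 4830, 5276, 5723

j=1: r + 0k = 364.876 → ⌈·⌉ = 365
j=2: r + 1k = 811.337538… → ⌈·⌉ = 812
j=3: r + 2k = 1257.799076… → ⌈·⌉ = 1258
j=4: r + 3k = 1704.260615… → ⌈·⌉ = 1705
j=5: r + 4k = 2150.722153… → ⌈·⌉ = 2151
j=6: r + 5k = 2597.183692… → ⌈·⌉ = 2598
j=7: r + 6k = 3043.645230… → ⌈·⌉ = 3044
j=8: r + 7k = 3490.106769… → ⌈·⌉ = 3491
j=9: r + 8k = 3936.568307… → ⌈·⌉ = 3937
j=10: r + 9k = 4383.029846… → ⌈·⌉ = 4384
j=11: r + 10k = 4829.491384… → ⌈·⌉ = 4830
j=12: r + 11k = 5275.952923… → ⌈·⌉ = 5276
j=13: r + 12k = 5722.414461… → ⌈·⌉ = 5723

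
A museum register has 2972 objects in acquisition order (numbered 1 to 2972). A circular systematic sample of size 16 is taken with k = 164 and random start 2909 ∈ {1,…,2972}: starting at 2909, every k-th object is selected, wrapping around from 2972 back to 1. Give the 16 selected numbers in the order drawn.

Selection 1: 2909
Selection 2: 2909 + 164 = 3073 → 3073 − 2972 = 101
Selection 3: 101 + 164 = 265
Selection 4: 265 + 164 = 429
Selection 5: 429 + 164 = 593
Selection 6: 593 + 164 = 757
Selection 7: 757 + 164 = 921
Selection 8: 921 + 164 = 1085
Selection 9: 1085 + 164 = 1249
Selection 10: 1249 + 164 = 1413
Selection 11: 1413 + 164 = 1577
Selection 12: 1577 + 164 = 1741
Selection 13: 1741 + 164 = 1905
Selection 14: 1905 + 164 = 2069
Selection 15: 2069 + 164 = 2233
Selection 16: 2233 + 164 = 2397

2909, 101, 265, 429, 593, 757, 921, 1085, 1249, 1413, 1577, 1741, 1905, 2069, 2233, 2397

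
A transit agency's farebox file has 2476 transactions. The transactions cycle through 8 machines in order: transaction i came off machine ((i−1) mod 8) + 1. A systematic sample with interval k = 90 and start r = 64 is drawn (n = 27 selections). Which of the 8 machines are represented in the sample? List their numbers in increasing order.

2, 4, 6, 8

Consecutive selections differ by k = 90, so their machine numbers differ by 90 mod 8 = 2.
gcd(90, 8) = 2, so the sample visits 8/2 = 4 distinct residues mod 8.
Start 64 is machine 8; the machines hit are 2, 4, 6, 8.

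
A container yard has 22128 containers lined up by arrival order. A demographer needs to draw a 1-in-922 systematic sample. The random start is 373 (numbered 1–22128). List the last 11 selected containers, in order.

12359, 13281, 14203, 15125, 16047, 16969, 17891, 18813, 19735, 20657, 21579

14th selection = 373 + 13×922 = 12359
15th: 12359 + 922 = 13281
16th: 13281 + 922 = 14203
17th: 14203 + 922 = 15125
18th: 15125 + 922 = 16047
19th: 16047 + 922 = 16969
20th: 16969 + 922 = 17891
21st: 17891 + 922 = 18813
22nd: 18813 + 922 = 19735
23rd: 19735 + 922 = 20657
24th: 20657 + 922 = 21579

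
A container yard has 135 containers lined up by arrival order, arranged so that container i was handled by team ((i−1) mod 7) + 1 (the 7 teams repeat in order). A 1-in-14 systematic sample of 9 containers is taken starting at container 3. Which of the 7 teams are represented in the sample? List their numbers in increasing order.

Consecutive selections differ by k = 14, so their team numbers differ by 14 mod 7 = 0.
gcd(14, 7) = 7, so the sample visits 7/7 = 1 distinct residues mod 7.
Start 3 is team 3; the teams hit are 3.

3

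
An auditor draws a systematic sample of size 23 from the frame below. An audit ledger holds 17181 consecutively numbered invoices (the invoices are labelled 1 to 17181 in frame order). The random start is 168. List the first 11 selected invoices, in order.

k = N/n = 17181/23 = 747
invoice 1: 168
invoice 2: 168 + 747 = 915
invoice 3: 915 + 747 = 1662
invoice 4: 1662 + 747 = 2409
invoice 5: 2409 + 747 = 3156
invoice 6: 3156 + 747 = 3903
invoice 7: 3903 + 747 = 4650
invoice 8: 4650 + 747 = 5397
invoice 9: 5397 + 747 = 6144
invoice 10: 6144 + 747 = 6891
invoice 11: 6891 + 747 = 7638

168, 915, 1662, 2409, 3156, 3903, 4650, 5397, 6144, 6891, 7638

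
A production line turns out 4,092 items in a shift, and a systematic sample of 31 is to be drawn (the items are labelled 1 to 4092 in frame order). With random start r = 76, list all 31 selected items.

k = N/n = 4092/31 = 132
item 1: 76
item 2: 76 + 132 = 208
item 3: 208 + 132 = 340
item 4: 340 + 132 = 472
item 5: 472 + 132 = 604
item 6: 604 + 132 = 736
item 7: 736 + 132 = 868
item 8: 868 + 132 = 1000
item 9: 1000 + 132 = 1132
item 10: 1132 + 132 = 1264
item 11: 1264 + 132 = 1396
item 12: 1396 + 132 = 1528
item 13: 1528 + 132 = 1660
item 14: 1660 + 132 = 1792
item 15: 1792 + 132 = 1924
item 16: 1924 + 132 = 2056
item 17: 2056 + 132 = 2188
item 18: 2188 + 132 = 2320
item 19: 2320 + 132 = 2452
item 20: 2452 + 132 = 2584
item 21: 2584 + 132 = 2716
item 22: 2716 + 132 = 2848
item 23: 2848 + 132 = 2980
item 24: 2980 + 132 = 3112
item 25: 3112 + 132 = 3244
item 26: 3244 + 132 = 3376
item 27: 3376 + 132 = 3508
item 28: 3508 + 132 = 3640
item 29: 3640 + 132 = 3772
item 30: 3772 + 132 = 3904
item 31: 3904 + 132 = 4036

76, 208, 340, 472, 604, 736, 868, 1000, 1132, 1264, 1396, 1528, 1660, 1792, 1924, 2056, 2188, 2320, 2452, 2584, 2716, 2848, 2980, 3112, 3244, 3376, 3508, 3640, 3772, 3904, 4036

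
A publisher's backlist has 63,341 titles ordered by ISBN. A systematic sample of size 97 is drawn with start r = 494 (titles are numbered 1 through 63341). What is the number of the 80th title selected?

k = 63341/97 = 653
80th selection = r + (80−1)·k = 494 + 79×653 = 494 + 51587 = 52081

52081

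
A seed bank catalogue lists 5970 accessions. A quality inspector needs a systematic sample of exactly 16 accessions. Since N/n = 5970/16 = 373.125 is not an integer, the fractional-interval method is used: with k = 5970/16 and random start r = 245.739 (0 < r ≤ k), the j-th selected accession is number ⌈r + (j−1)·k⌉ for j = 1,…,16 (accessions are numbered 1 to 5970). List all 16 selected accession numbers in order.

246, 619, 992, 1366, 1739, 2112, 2485, 2858, 3231, 3604, 3977, 4351, 4724, 5097, 5470, 5843

j=1: r + 0k = 245.739 → ⌈·⌉ = 246
j=2: r + 1k = 618.864 → ⌈·⌉ = 619
j=3: r + 2k = 991.989 → ⌈·⌉ = 992
j=4: r + 3k = 1365.114 → ⌈·⌉ = 1366
j=5: r + 4k = 1738.239 → ⌈·⌉ = 1739
j=6: r + 5k = 2111.364 → ⌈·⌉ = 2112
j=7: r + 6k = 2484.489 → ⌈·⌉ = 2485
j=8: r + 7k = 2857.614 → ⌈·⌉ = 2858
j=9: r + 8k = 3230.739 → ⌈·⌉ = 3231
j=10: r + 9k = 3603.864 → ⌈·⌉ = 3604
j=11: r + 10k = 3976.989 → ⌈·⌉ = 3977
j=12: r + 11k = 4350.114 → ⌈·⌉ = 4351
j=13: r + 12k = 4723.239 → ⌈·⌉ = 4724
j=14: r + 13k = 5096.364 → ⌈·⌉ = 5097
j=15: r + 14k = 5469.489 → ⌈·⌉ = 5470
j=16: r + 15k = 5842.614 → ⌈·⌉ = 5843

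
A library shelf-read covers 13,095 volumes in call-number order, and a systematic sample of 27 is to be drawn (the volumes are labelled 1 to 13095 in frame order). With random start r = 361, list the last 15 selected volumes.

k = N/n = 13095/27 = 485
13th selection = 361 + 12×485 = 6181
14th: 6181 + 485 = 6666
15th: 6666 + 485 = 7151
16th: 7151 + 485 = 7636
17th: 7636 + 485 = 8121
18th: 8121 + 485 = 8606
19th: 8606 + 485 = 9091
20th: 9091 + 485 = 9576
21st: 9576 + 485 = 10061
22nd: 10061 + 485 = 10546
23rd: 10546 + 485 = 11031
24th: 11031 + 485 = 11516
25th: 11516 + 485 = 12001
26th: 12001 + 485 = 12486
27th: 12486 + 485 = 12971

6181, 6666, 7151, 7636, 8121, 8606, 9091, 9576, 10061, 10546, 11031, 11516, 12001, 12486, 12971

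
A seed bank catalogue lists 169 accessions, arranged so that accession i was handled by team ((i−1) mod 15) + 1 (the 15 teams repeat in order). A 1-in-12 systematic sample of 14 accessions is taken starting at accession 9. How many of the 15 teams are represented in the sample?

5

Consecutive selections differ by k = 12, so their team numbers differ by 12 mod 15 = 12.
gcd(12, 15) = 3, so the sample visits 15/3 = 5 distinct residues mod 15.
Start 9 is team 9; the teams hit are 3, 6, 9, 12, 15.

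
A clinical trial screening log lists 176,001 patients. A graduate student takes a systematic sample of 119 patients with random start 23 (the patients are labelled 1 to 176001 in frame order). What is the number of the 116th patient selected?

170108

k = 176001/119 = 1479
116th selection = r + (116−1)·k = 23 + 115×1479 = 23 + 170085 = 170108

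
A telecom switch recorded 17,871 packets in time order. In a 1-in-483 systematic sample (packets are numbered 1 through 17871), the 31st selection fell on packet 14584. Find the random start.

94

k = 483
r = 14584 − (31−1)×483 = 14584 − 14490 = 94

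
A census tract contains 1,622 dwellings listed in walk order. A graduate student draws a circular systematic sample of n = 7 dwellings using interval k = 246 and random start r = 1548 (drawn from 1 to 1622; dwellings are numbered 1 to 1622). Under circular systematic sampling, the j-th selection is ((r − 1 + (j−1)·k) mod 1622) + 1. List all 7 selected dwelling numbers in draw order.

1548, 172, 418, 664, 910, 1156, 1402

Selection 1: 1548
Selection 2: 1548 + 246 = 1794 → 1794 − 1622 = 172
Selection 3: 172 + 246 = 418
Selection 4: 418 + 246 = 664
Selection 5: 664 + 246 = 910
Selection 6: 910 + 246 = 1156
Selection 7: 1156 + 246 = 1402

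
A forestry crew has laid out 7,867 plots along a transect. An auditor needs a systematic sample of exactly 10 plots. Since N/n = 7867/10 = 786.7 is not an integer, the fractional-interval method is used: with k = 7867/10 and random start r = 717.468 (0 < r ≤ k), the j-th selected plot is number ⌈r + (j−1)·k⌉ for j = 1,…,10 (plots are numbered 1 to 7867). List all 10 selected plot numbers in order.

j=1: r + 0k = 717.468 → ⌈·⌉ = 718
j=2: r + 1k = 1504.168 → ⌈·⌉ = 1505
j=3: r + 2k = 2290.868 → ⌈·⌉ = 2291
j=4: r + 3k = 3077.568 → ⌈·⌉ = 3078
j=5: r + 4k = 3864.268 → ⌈·⌉ = 3865
j=6: r + 5k = 4650.968 → ⌈·⌉ = 4651
j=7: r + 6k = 5437.668 → ⌈·⌉ = 5438
j=8: r + 7k = 6224.368 → ⌈·⌉ = 6225
j=9: r + 8k = 7011.068 → ⌈·⌉ = 7012
j=10: r + 9k = 7797.768 → ⌈·⌉ = 7798

718, 1505, 2291, 3078, 3865, 4651, 5438, 6225, 7012, 7798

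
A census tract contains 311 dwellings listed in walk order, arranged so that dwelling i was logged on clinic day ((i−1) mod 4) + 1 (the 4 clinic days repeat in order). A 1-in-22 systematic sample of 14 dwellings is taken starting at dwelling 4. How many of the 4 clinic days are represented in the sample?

Consecutive selections differ by k = 22, so their clinic day numbers differ by 22 mod 4 = 2.
gcd(22, 4) = 2, so the sample visits 4/2 = 2 distinct residues mod 4.
Start 4 is clinic day 4; the clinic days hit are 2, 4.

2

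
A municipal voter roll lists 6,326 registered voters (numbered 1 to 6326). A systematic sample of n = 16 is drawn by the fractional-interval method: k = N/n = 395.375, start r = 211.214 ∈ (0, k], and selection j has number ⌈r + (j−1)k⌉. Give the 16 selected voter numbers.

j=1: r + 0k = 211.214 → ⌈·⌉ = 212
j=2: r + 1k = 606.589 → ⌈·⌉ = 607
j=3: r + 2k = 1001.964 → ⌈·⌉ = 1002
j=4: r + 3k = 1397.339 → ⌈·⌉ = 1398
j=5: r + 4k = 1792.714 → ⌈·⌉ = 1793
j=6: r + 5k = 2188.089 → ⌈·⌉ = 2189
j=7: r + 6k = 2583.464 → ⌈·⌉ = 2584
j=8: r + 7k = 2978.839 → ⌈·⌉ = 2979
j=9: r + 8k = 3374.214 → ⌈·⌉ = 3375
j=10: r + 9k = 3769.589 → ⌈·⌉ = 3770
j=11: r + 10k = 4164.964 → ⌈·⌉ = 4165
j=12: r + 11k = 4560.339 → ⌈·⌉ = 4561
j=13: r + 12k = 4955.714 → ⌈·⌉ = 4956
j=14: r + 13k = 5351.089 → ⌈·⌉ = 5352
j=15: r + 14k = 5746.464 → ⌈·⌉ = 5747
j=16: r + 15k = 6141.839 → ⌈·⌉ = 6142

212, 607, 1002, 1398, 1793, 2189, 2584, 2979, 3375, 3770, 4165, 4561, 4956, 5352, 5747, 6142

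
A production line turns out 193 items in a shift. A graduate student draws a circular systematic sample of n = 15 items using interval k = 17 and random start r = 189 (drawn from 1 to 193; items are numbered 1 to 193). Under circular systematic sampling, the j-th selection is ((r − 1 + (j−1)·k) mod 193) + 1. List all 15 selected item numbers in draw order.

189, 13, 30, 47, 64, 81, 98, 115, 132, 149, 166, 183, 7, 24, 41

Selection 1: 189
Selection 2: 189 + 17 = 206 → 206 − 193 = 13
Selection 3: 13 + 17 = 30
Selection 4: 30 + 17 = 47
Selection 5: 47 + 17 = 64
Selection 6: 64 + 17 = 81
Selection 7: 81 + 17 = 98
Selection 8: 98 + 17 = 115
Selection 9: 115 + 17 = 132
Selection 10: 132 + 17 = 149
Selection 11: 149 + 17 = 166
Selection 12: 166 + 17 = 183
Selection 13: 183 + 17 = 200 → 200 − 193 = 7
Selection 14: 7 + 17 = 24
Selection 15: 24 + 17 = 41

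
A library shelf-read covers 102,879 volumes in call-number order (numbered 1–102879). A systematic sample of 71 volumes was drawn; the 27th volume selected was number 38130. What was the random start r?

456

k = 102879/71 = 1449
r = 38130 − (27−1)×1449 = 38130 − 37674 = 456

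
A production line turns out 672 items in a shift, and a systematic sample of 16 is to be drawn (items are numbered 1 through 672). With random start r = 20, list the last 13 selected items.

146, 188, 230, 272, 314, 356, 398, 440, 482, 524, 566, 608, 650

k = N/n = 672/16 = 42
4th selection = 20 + 3×42 = 146
5th: 146 + 42 = 188
6th: 188 + 42 = 230
7th: 230 + 42 = 272
8th: 272 + 42 = 314
9th: 314 + 42 = 356
10th: 356 + 42 = 398
11th: 398 + 42 = 440
12th: 440 + 42 = 482
13th: 482 + 42 = 524
14th: 524 + 42 = 566
15th: 566 + 42 = 608
16th: 608 + 42 = 650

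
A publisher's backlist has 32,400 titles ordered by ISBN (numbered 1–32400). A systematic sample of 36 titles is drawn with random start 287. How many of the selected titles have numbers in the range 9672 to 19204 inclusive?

11

k = 32400/36 = 900
First selection ≥ 9672: 287 + ⌈(9672−287)/900⌉·900 = 287 + 11×900 = 10187
Last selection ≤ 19204: 287 + ⌊(19204−287)/900⌋·900 = 287 + 21×900 = 19187
Count = 21 − 11 + 1 = 11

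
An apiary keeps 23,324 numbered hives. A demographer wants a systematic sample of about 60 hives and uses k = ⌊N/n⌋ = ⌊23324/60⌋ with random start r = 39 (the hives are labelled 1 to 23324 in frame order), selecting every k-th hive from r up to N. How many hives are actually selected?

k = ⌊23324/60⌋ = 388
Achieved size = ⌊(23324 − 39)/388⌋ + 1 = ⌊23285/388⌋ + 1 = 60 + 1 = 61
(last selection: 39 + 60×388 = 23319 ≤ 23324; next would be 23707 > 23324)

61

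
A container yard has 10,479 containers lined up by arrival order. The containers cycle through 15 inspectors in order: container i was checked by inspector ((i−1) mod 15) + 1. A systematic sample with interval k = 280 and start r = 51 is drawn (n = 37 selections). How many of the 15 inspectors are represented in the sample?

3

Consecutive selections differ by k = 280, so their inspector numbers differ by 280 mod 15 = 10.
gcd(280, 15) = 5, so the sample visits 15/5 = 3 distinct residues mod 15.
Start 51 is inspector 6; the inspectors hit are 1, 6, 11.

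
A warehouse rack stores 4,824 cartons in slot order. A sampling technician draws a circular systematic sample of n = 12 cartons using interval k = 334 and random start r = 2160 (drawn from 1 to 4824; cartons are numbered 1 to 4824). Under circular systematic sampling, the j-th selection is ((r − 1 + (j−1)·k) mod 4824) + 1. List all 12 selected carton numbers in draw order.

2160, 2494, 2828, 3162, 3496, 3830, 4164, 4498, 8, 342, 676, 1010

Selection 1: 2160
Selection 2: 2160 + 334 = 2494
Selection 3: 2494 + 334 = 2828
Selection 4: 2828 + 334 = 3162
Selection 5: 3162 + 334 = 3496
Selection 6: 3496 + 334 = 3830
Selection 7: 3830 + 334 = 4164
Selection 8: 4164 + 334 = 4498
Selection 9: 4498 + 334 = 4832 → 4832 − 4824 = 8
Selection 10: 8 + 334 = 342
Selection 11: 342 + 334 = 676
Selection 12: 676 + 334 = 1010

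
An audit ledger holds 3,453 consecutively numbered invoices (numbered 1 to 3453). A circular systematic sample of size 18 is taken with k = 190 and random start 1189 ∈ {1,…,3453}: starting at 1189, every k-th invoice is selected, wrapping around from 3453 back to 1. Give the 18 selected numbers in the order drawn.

1189, 1379, 1569, 1759, 1949, 2139, 2329, 2519, 2709, 2899, 3089, 3279, 16, 206, 396, 586, 776, 966

Selection 1: 1189
Selection 2: 1189 + 190 = 1379
Selection 3: 1379 + 190 = 1569
Selection 4: 1569 + 190 = 1759
Selection 5: 1759 + 190 = 1949
Selection 6: 1949 + 190 = 2139
Selection 7: 2139 + 190 = 2329
Selection 8: 2329 + 190 = 2519
Selection 9: 2519 + 190 = 2709
Selection 10: 2709 + 190 = 2899
Selection 11: 2899 + 190 = 3089
Selection 12: 3089 + 190 = 3279
Selection 13: 3279 + 190 = 3469 → 3469 − 3453 = 16
Selection 14: 16 + 190 = 206
Selection 15: 206 + 190 = 396
Selection 16: 396 + 190 = 586
Selection 17: 586 + 190 = 776
Selection 18: 776 + 190 = 966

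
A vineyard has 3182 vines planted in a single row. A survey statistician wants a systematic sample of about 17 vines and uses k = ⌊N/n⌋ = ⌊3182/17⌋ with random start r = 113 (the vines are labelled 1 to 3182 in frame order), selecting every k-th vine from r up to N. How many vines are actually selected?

k = ⌊3182/17⌋ = 187
Achieved size = ⌊(3182 − 113)/187⌋ + 1 = ⌊3069/187⌋ + 1 = 16 + 1 = 17
(last selection: 113 + 16×187 = 3105 ≤ 3182; next would be 3292 > 3182)

17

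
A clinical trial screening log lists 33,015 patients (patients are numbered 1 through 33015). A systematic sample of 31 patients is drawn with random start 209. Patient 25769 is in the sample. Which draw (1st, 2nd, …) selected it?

25

k = 33015/31 = 1065
position = (25769 − 209)/1065 + 1 = 25560/1065 + 1 = 24 + 1 = 25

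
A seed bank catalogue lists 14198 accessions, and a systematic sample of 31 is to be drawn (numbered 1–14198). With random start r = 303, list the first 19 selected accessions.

k = N/n = 14198/31 = 458
accession 1: 303
accession 2: 303 + 458 = 761
accession 3: 761 + 458 = 1219
accession 4: 1219 + 458 = 1677
accession 5: 1677 + 458 = 2135
accession 6: 2135 + 458 = 2593
accession 7: 2593 + 458 = 3051
accession 8: 3051 + 458 = 3509
accession 9: 3509 + 458 = 3967
accession 10: 3967 + 458 = 4425
accession 11: 4425 + 458 = 4883
accession 12: 4883 + 458 = 5341
accession 13: 5341 + 458 = 5799
accession 14: 5799 + 458 = 6257
accession 15: 6257 + 458 = 6715
accession 16: 6715 + 458 = 7173
accession 17: 7173 + 458 = 7631
accession 18: 7631 + 458 = 8089
accession 19: 8089 + 458 = 8547

303, 761, 1219, 1677, 2135, 2593, 3051, 3509, 3967, 4425, 4883, 5341, 5799, 6257, 6715, 7173, 7631, 8089, 8547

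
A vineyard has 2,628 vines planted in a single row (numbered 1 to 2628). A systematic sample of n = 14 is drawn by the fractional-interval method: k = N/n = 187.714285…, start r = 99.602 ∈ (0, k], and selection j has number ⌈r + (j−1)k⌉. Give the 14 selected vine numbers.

j=1: r + 0k = 99.602 → ⌈·⌉ = 100
j=2: r + 1k = 287.316285… → ⌈·⌉ = 288
j=3: r + 2k = 475.030571… → ⌈·⌉ = 476
j=4: r + 3k = 662.744857… → ⌈·⌉ = 663
j=5: r + 4k = 850.459142… → ⌈·⌉ = 851
j=6: r + 5k = 1038.173428… → ⌈·⌉ = 1039
j=7: r + 6k = 1225.887714… → ⌈·⌉ = 1226
j=8: r + 7k = 1413.602 → ⌈·⌉ = 1414
j=9: r + 8k = 1601.316285… → ⌈·⌉ = 1602
j=10: r + 9k = 1789.030571… → ⌈·⌉ = 1790
j=11: r + 10k = 1976.744857… → ⌈·⌉ = 1977
j=12: r + 11k = 2164.459142… → ⌈·⌉ = 2165
j=13: r + 12k = 2352.173428… → ⌈·⌉ = 2353
j=14: r + 13k = 2539.887714… → ⌈·⌉ = 2540

100, 288, 476, 663, 851, 1039, 1226, 1414, 1602, 1790, 1977, 2165, 2353, 2540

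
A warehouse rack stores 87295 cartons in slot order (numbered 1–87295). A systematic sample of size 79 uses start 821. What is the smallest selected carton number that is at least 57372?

k = 87295/79 = 1105
Steps past start: ⌈(57372 − 821)/1105⌉ = ⌈56551/1105⌉ = 52
Selected carton: 821 + 52×1105 = 58281

58281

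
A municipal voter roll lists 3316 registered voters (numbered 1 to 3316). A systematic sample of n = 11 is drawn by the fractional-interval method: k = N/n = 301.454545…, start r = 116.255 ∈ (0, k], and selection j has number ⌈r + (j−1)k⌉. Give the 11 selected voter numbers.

j=1: r + 0k = 116.255 → ⌈·⌉ = 117
j=2: r + 1k = 417.709545… → ⌈·⌉ = 418
j=3: r + 2k = 719.164090… → ⌈·⌉ = 720
j=4: r + 3k = 1020.618636… → ⌈·⌉ = 1021
j=5: r + 4k = 1322.073181… → ⌈·⌉ = 1323
j=6: r + 5k = 1623.527727… → ⌈·⌉ = 1624
j=7: r + 6k = 1924.982272… → ⌈·⌉ = 1925
j=8: r + 7k = 2226.436818… → ⌈·⌉ = 2227
j=9: r + 8k = 2527.891363… → ⌈·⌉ = 2528
j=10: r + 9k = 2829.345909… → ⌈·⌉ = 2830
j=11: r + 10k = 3130.800454… → ⌈·⌉ = 3131

117, 418, 720, 1021, 1323, 1624, 1925, 2227, 2528, 2830, 3131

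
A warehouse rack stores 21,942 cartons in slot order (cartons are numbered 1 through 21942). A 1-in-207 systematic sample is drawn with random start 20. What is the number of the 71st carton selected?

k = 207
71st selection = r + (71−1)·k = 20 + 70×207 = 20 + 14490 = 14510

14510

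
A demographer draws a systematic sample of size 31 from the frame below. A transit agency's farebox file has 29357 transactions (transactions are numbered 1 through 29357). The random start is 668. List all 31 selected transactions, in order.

k = N/n = 29357/31 = 947
transaction 1: 668
transaction 2: 668 + 947 = 1615
transaction 3: 1615 + 947 = 2562
transaction 4: 2562 + 947 = 3509
transaction 5: 3509 + 947 = 4456
transaction 6: 4456 + 947 = 5403
transaction 7: 5403 + 947 = 6350
transaction 8: 6350 + 947 = 7297
transaction 9: 7297 + 947 = 8244
transaction 10: 8244 + 947 = 9191
transaction 11: 9191 + 947 = 10138
transaction 12: 10138 + 947 = 11085
transaction 13: 11085 + 947 = 12032
transaction 14: 12032 + 947 = 12979
transaction 15: 12979 + 947 = 13926
transaction 16: 13926 + 947 = 14873
transaction 17: 14873 + 947 = 15820
transaction 18: 15820 + 947 = 16767
transaction 19: 16767 + 947 = 17714
transaction 20: 17714 + 947 = 18661
transaction 21: 18661 + 947 = 19608
transaction 22: 19608 + 947 = 20555
transaction 23: 20555 + 947 = 21502
transaction 24: 21502 + 947 = 22449
transaction 25: 22449 + 947 = 23396
transaction 26: 23396 + 947 = 24343
transaction 27: 24343 + 947 = 25290
transaction 28: 25290 + 947 = 26237
transaction 29: 26237 + 947 = 27184
transaction 30: 27184 + 947 = 28131
transaction 31: 28131 + 947 = 29078

668, 1615, 2562, 3509, 4456, 5403, 6350, 7297, 8244, 9191, 10138, 11085, 12032, 12979, 13926, 14873, 15820, 16767, 17714, 18661, 19608, 20555, 21502, 22449, 23396, 24343, 25290, 26237, 27184, 28131, 29078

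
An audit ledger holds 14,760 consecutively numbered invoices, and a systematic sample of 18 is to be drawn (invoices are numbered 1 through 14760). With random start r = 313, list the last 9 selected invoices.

k = N/n = 14760/18 = 820
10th selection = 313 + 9×820 = 7693
11th: 7693 + 820 = 8513
12th: 8513 + 820 = 9333
13th: 9333 + 820 = 10153
14th: 10153 + 820 = 10973
15th: 10973 + 820 = 11793
16th: 11793 + 820 = 12613
17th: 12613 + 820 = 13433
18th: 13433 + 820 = 14253

7693, 8513, 9333, 10153, 10973, 11793, 12613, 13433, 14253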